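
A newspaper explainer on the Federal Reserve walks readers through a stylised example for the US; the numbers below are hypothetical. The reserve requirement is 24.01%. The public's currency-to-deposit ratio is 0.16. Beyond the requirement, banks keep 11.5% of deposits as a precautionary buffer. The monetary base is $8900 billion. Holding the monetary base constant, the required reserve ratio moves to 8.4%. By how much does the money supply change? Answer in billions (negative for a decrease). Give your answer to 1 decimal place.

$8715.0 billion

Initially m₁ = (1 + 0.16) / (0.2401 + 0.115 + 0.16) ≈ 2.251990, so M₁ = 2.251990 × 8900 = 20042.711 billion.
After the change m₂ = (1 + 0.16) / (0.084 + 0.115 + 0.16) ≈ 3.231198, so M₂ = 3.231198 × 8900 = 28757.6622 billion.
ΔM = M₂ − M₁ = 28757.6622 − 20042.711 = 8714.9512 billion.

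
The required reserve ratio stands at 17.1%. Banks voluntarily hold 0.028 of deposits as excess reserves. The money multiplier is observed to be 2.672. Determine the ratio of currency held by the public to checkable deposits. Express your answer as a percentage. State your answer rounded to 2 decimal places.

28.01%

Using m = 2.672. From m = (1 + c)/(c + rr + e), rearranging gives 1 + c = m·(c + rr + e), so c·(1 − m) = m·(rr + e) − 1.
Hence c = [m·(rr + e) − 1]/(1 − m) = [2.672 × (0.171 + 0.028) − 1] / (1 − 2.672) ≈ 0.280067.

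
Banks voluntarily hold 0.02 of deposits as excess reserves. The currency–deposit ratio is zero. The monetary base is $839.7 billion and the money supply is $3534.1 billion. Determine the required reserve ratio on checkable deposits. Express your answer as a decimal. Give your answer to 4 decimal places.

0.2176

Using m = M/MB = 3534.1/839.7 ≈ 4.208765. Since m = (1 + c)/(c + rr + e), the denominator satisfies c + rr + e = (1 + c)/m = (1 + 0) / 4.208765 ≈ 0.237599.
With c = 0 and e = 0.02, the required reserve ratio on checkable deposits is 0.237599 − 0 − 0.02 = 0.217599.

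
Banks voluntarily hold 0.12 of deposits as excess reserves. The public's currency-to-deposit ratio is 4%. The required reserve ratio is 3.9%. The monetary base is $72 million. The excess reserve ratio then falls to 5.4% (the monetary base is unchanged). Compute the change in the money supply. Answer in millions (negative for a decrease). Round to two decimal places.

Initially m₁ = (1 + 0.04) / (0.039 + 0.12 + 0.04) ≈ 5.22613, so M₁ = 5.22613 × 72 ≈ 376.2814 million.
After the change m₂ = (1 + 0.04) / (0.039 + 0.054 + 0.04) ≈ 7.81955, so M₂ = 7.81955 × 72 = 563.0076 million.
ΔM = M₂ − M₁ = 563.0076 − 376.2814 = 186.7262 million.

$186.73 million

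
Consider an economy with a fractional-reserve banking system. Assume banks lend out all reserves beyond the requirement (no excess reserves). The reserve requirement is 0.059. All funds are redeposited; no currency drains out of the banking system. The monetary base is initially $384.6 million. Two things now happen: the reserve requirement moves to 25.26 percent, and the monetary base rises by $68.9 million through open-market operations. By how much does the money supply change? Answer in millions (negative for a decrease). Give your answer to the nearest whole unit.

-4723 million

Before: m₁ = 1 / (0.059) ≈ 16.9492, MB₁ = 384.6, so M₁ = 16.9492 × 384.6 ≈ 6518.6623 million.
After: m₂ = 1 / (0.2526) ≈ 3.9588, MB₂ = 384.6 + 68.9 = 453.5, so M₂ = 3.9588 × 453.5 = 1795.3158 million.
ΔM = M₂ − M₁ = 1795.3158 − 6518.6623 = -4723.3465 million.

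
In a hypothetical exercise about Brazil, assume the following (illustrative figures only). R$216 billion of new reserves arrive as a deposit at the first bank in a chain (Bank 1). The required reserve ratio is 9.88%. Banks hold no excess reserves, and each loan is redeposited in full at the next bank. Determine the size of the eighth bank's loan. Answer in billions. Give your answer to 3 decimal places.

R$93.977 billion

Each bank lends a fraction (1 − rr) = 0.9012 of the deposit it receives, so Bank 8 receives 216·0.9012^7 and lends 216·0.9012^8 ≈ 93.9774 billion.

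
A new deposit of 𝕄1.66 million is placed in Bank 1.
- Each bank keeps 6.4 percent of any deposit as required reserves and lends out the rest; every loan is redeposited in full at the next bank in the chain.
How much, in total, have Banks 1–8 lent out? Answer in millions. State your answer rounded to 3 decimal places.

Bank i lends (1 − rr)^i of the original deposit: Bank 1 lends 1.66·0.9360 ≈ 1.5538, Bank 2 lends 1.66·0.9360² ≈ 1.4543, and so on.
Summing a geometric series: total = 1.66·[0.9360·(1 − 0.9360^8) / (1 − 0.9360)] ≈ 9.9750 million.

𝕄9.975 million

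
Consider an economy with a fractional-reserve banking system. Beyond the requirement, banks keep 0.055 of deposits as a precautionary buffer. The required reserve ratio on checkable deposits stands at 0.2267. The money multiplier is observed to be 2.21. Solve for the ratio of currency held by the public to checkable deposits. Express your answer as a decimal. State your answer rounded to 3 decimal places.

0.312

Using m = 2.21. From m = (1 + c)/(c + rr + e), rearranging gives 1 + c = m·(c + rr + e), so c·(1 − m) = m·(rr + e) − 1.
Hence c = [m·(rr + e) − 1]/(1 − m) = [2.21 × (0.2267 + 0.055) − 1] / (1 − 2.21) ≈ 0.311936.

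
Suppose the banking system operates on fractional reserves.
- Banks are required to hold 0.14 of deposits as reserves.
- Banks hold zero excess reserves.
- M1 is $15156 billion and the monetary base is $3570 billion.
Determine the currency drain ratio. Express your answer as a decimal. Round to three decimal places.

0.125

Using m = M/MB = 15156/3570 ≈ 4.245378. From m = (1 + c)/(c + rr + e), rearranging gives 1 + c = m·(c + rr + e), so c·(1 − m) = m·(rr + e) − 1.
Hence c = [m·(rr + e) − 1]/(1 − m) = [4.245378 × (0.14 + 0) − 1] / (1 − 4.245378) ≈ 0.124992.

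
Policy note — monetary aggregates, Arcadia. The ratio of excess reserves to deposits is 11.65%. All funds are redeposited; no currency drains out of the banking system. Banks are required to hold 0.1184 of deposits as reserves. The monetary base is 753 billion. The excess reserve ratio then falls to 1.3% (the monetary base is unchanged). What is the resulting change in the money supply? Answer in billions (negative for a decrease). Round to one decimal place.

Initially m₁ = 1 / (0.1184 + 0.1165) ≈ 4.25713, so M₁ = 4.25713 × 753 ≈ 3205.6189 billion.
After the change m₂ = 1 / (0.1184 + 0.013) ≈ 7.61035, so M₂ = 7.61035 × 753 ≈ 5730.5936 billion.
ΔM = M₂ − M₁ = 5730.5936 − 3205.6189 = 2524.9747 billion.

2525.0 billion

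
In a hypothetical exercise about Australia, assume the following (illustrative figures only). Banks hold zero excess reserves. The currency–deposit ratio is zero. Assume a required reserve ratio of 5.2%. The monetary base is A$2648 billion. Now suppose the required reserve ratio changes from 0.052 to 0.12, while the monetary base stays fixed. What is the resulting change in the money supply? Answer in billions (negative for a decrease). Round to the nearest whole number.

-28856 billion

Initially m₁ = 1 / (0.052) ≈ 19.23077, so M₁ = 19.23077 × 2648 ≈ 50923.079 billion.
After the change m₂ = 1 / (0.12) ≈ 8.33333, so M₂ = 8.33333 × 2648 ≈ 22066.6578 billion.
ΔM = M₂ − M₁ = 22066.6578 − 50923.079 = -28856.4212 billion.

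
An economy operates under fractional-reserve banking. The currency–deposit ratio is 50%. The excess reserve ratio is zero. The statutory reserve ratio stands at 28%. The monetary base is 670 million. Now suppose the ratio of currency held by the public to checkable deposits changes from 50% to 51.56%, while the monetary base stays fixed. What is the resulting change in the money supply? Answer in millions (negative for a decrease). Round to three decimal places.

Initially m₁ = (1 + 0.5) / (0.28 + 0.5) ≈ 1.9230769, so M₁ = 1.9230769 × 670 ≈ 1288.4615 million.
After the change m₂ = (1 + 0.5156) / (0.28 + 0.5156) ≈ 1.9049774, so M₂ = 1.9049774 × 670 ≈ 1276.3349 million.
ΔM = M₂ − M₁ = 1276.3349 − 1288.4615 = -12.1266 million.

-12.127 million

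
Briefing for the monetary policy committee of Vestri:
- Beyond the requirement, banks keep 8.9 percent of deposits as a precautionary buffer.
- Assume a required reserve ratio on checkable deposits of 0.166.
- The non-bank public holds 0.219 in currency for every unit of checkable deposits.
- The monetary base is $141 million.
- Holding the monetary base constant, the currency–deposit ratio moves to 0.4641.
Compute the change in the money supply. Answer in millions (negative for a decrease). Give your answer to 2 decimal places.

Initially m₁ = (1 + 0.219) / (0.166 + 0.089 + 0.219) ≈ 2.571730, so M₁ = 2.571730 × 141 ≈ 362.6139 million.
After the change m₂ = (1 + 0.4641) / (0.166 + 0.089 + 0.4641) ≈ 2.036017, so M₂ = 2.036017 × 141 ≈ 287.0784 million.
ΔM = M₂ − M₁ = 287.0784 − 362.6139 = -75.5355 million.

-75.54 million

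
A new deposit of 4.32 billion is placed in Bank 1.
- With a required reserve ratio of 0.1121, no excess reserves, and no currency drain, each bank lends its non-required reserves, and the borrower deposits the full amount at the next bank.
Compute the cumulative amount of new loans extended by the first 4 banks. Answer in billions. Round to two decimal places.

Bank i lends (1 − rr)^i of the original deposit: Bank 1 lends 4.32·0.8879 ≈ 3.8357, Bank 2 lends 4.32·0.8879² ≈ 3.4057, and so on.
Summing a geometric series: total = 4.32·[0.8879·(1 − 0.8879^4) / (1 − 0.8879)] ≈ 12.9504 billion.

12.95 billion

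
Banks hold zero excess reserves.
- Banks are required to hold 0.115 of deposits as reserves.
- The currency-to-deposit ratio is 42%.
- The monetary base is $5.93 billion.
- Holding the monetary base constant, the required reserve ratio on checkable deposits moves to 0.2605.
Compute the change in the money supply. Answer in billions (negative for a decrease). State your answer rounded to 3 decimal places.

Initially m₁ = (1 + 0.42) / (0.115 + 0.42) ≈ 2.65421, so M₁ = 2.65421 × 5.93 ≈ 15.7395 billion.
After the change m₂ = (1 + 0.42) / (0.2605 + 0.42) ≈ 2.08670, so M₂ = 2.08670 × 5.93 ≈ 12.3741 billion.
ΔM = M₂ − M₁ = 12.3741 − 15.7395 = -3.3654 billion.

-3.365 billion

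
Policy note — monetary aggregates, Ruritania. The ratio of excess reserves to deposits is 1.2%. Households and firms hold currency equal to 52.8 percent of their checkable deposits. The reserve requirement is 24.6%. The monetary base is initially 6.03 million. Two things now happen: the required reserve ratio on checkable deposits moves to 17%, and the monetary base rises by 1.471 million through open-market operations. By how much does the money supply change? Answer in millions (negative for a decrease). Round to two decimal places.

4.42 million

Before: m₁ = (1 + 0.528) / (0.246 + 0.012 + 0.528) ≈ 1.9440, MB₁ = 6.03, so M₁ = 1.9440 × 6.03 ≈ 11.7223 million.
After: m₂ = (1 + 0.528) / (0.17 + 0.012 + 0.528) ≈ 2.1521, MB₂ = 6.03 + 1.471 = 7.501, so M₂ = 2.1521 × 7.501 ≈ 16.1429 million.
ΔM = M₂ − M₁ = 16.1429 − 11.7223 = 4.4206 million.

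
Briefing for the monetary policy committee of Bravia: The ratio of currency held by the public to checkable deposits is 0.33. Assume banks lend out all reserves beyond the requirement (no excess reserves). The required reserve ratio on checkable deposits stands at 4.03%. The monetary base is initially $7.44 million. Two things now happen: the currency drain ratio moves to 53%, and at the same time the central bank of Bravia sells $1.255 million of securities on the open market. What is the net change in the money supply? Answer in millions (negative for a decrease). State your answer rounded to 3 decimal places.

Before: m₁ = (1 + 0.33) / (0.0403 + 0.33) ≈ 3.59168, MB₁ = 7.44, so M₁ = 3.59168 × 7.44 ≈ 26.7221 million.
After: m₂ = (1 + 0.53) / (0.0403 + 0.53) ≈ 2.68280, MB₂ = 7.44 − 1.255 = 6.185, so M₂ = 2.68280 × 6.185 ≈ 16.5931 million.
ΔM = M₂ − M₁ = 16.5931 − 26.7221 = -10.129 million.

-10.129 million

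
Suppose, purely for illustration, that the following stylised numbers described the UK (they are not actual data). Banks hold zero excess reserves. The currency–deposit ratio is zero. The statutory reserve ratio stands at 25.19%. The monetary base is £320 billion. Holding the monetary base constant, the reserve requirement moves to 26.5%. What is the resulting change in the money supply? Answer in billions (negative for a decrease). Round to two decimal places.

Initially m₁ = 1 / (0.2519) ≈ 3.969829, so M₁ = 3.969829 × 320 ≈ 1270.3453 billion.
After the change m₂ = 1 / (0.265) ≈ 3.773585, so M₂ = 3.773585 × 320 = 1207.5472 billion.
ΔM = M₂ − M₁ = 1207.5472 − 1270.3453 = -62.7981 billion.

-62.80 billion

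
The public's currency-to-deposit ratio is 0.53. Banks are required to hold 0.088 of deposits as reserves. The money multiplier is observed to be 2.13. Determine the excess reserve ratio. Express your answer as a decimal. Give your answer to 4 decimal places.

0.1003

Using m = 2.13. Since m = (1 + c)/(c + rr + e), the denominator satisfies c + rr + e = (1 + c)/m = (1 + 0.53) / 2.13 ≈ 0.718310.
With c = 0.53 and rr = 0.088, the excess reserve ratio is 0.718310 − 0.53 − 0.088 = 0.10031.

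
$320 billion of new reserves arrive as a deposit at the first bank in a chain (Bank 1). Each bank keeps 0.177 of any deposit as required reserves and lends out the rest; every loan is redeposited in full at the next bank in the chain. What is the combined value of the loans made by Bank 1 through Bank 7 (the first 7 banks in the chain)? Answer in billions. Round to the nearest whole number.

Bank i lends (1 − rr)^i of the original deposit: Bank 1 lends 320·0.8230 = 263.3600, Bank 2 lends 320·0.8230² ≈ 216.7453, and so on.
Summing a geometric series: total = 320·[0.8230·(1 − 0.8230^7) / (1 − 0.8230)] ≈ 1107.3914 billion.

$1107 billion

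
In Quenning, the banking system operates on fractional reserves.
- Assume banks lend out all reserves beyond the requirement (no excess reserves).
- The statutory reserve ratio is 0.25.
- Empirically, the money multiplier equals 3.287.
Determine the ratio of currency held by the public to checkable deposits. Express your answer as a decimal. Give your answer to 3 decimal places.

Using m = 3.287. From m = (1 + c)/(c + rr + e), rearranging gives 1 + c = m·(c + rr + e), so c·(1 − m) = m·(rr + e) − 1.
Hence c = [m·(rr + e) − 1]/(1 − m) = [3.287 × (0.25 + 0) − 1] / (1 − 3.287) ≈ 0.077941.

0.078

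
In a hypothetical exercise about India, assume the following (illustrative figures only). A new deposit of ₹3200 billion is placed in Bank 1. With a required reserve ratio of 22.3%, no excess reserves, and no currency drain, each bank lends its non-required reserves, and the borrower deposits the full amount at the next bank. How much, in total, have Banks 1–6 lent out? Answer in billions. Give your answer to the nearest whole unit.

₹8696 billion

Bank i lends (1 − rr)^i of the original deposit: Bank 1 lends 3200·0.7770 = 2486.4000, Bank 2 lends 3200·0.7770² = 1931.9328, and so on.
Summing a geometric series: total = 3200·[0.7770·(1 − 0.7770^6) / (1 − 0.7770)] ≈ 8696.2408 billion.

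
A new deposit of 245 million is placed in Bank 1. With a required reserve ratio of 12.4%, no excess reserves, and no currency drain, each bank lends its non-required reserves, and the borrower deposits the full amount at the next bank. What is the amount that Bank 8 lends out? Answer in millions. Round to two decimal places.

84.96 million

Each bank lends a fraction (1 − rr) = 0.8760 of the deposit it receives, so Bank 8 receives 245·0.8760^7 and lends 245·0.8760^8 ≈ 84.9570 million.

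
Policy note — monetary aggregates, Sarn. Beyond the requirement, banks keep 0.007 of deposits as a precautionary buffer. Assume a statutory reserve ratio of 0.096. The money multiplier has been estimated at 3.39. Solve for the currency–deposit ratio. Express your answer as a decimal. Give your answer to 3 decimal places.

0.272

Using m = 3.39. From m = (1 + c)/(c + rr + e), rearranging gives 1 + c = m·(c + rr + e), so c·(1 − m) = m·(rr + e) − 1.
Hence c = [m·(rr + e) − 1]/(1 − m) = [3.39 × (0.096 + 0.007) − 1] / (1 − 3.39) ≈ 0.272314.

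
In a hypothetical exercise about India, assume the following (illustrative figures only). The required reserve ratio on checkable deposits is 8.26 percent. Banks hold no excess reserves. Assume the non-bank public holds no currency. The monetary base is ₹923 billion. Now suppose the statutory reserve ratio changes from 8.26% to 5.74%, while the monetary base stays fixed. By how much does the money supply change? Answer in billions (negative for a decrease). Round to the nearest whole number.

Initially m₁ = 1 / (0.0826) ≈ 12.1065, so M₁ = 12.1065 × 923 = 11174.2995 billion.
After the change m₂ = 1 / (0.0574) ≈ 17.4216, so M₂ = 17.4216 × 923 = 16080.1368 billion.
ΔM = M₂ − M₁ = 16080.1368 − 11174.2995 = 4905.8373 billion.

₹4906 billion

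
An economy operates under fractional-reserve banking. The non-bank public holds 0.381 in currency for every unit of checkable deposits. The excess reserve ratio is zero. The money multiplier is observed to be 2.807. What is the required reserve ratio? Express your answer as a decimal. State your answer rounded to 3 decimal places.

0.111

Using m = 2.807. Since m = (1 + c)/(c + rr + e), the denominator satisfies c + rr + e = (1 + c)/m = (1 + 0.381) / 2.807 ≈ 0.491984.
With c = 0.381 and e = 0, the required reserve ratio is 0.491984 − 0.381 − 0 = 0.110984.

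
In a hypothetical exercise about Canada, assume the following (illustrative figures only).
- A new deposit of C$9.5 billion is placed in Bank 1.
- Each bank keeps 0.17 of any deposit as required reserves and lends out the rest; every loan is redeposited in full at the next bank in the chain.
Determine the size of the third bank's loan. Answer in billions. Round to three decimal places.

Each bank lends a fraction (1 − rr) = 0.8300 of the deposit it receives, so Bank 3 receives 9.5·0.8300^2 and lends 9.5·0.8300^3 ≈ 5.4320 billion.

C$5.432 billion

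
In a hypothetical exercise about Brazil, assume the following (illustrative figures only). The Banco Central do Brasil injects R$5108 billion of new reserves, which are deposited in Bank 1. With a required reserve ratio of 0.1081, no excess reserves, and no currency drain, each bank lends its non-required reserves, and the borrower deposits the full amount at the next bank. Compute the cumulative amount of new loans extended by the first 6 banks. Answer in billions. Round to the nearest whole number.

Bank i lends (1 − rr)^i of the original deposit: Bank 1 lends 5108·0.8919 = 4555.8252, Bank 2 lends 5108·0.8919² ≈ 4063.3405, and so on.
Summing a geometric series: total = 5108·[0.8919·(1 − 0.8919^6) / (1 − 0.8919)] ≈ 20929.7732 billion.

R$20930 billion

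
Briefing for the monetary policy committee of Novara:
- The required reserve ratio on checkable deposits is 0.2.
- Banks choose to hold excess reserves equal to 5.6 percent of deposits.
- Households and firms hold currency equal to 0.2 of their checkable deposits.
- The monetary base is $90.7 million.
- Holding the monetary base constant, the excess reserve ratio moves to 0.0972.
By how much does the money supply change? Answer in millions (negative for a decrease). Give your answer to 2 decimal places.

Initially m₁ = (1 + 0.2) / (0.2 + 0.056 + 0.2) ≈ 2.63158, so M₁ = 2.63158 × 90.7 ≈ 238.6843 million.
After the change m₂ = (1 + 0.2) / (0.2 + 0.0972 + 0.2) ≈ 2.41352, so M₂ = 2.41352 × 90.7 ≈ 218.9063 million.
ΔM = M₂ − M₁ = 218.9063 − 238.6843 = -19.778 million.

-19.78 million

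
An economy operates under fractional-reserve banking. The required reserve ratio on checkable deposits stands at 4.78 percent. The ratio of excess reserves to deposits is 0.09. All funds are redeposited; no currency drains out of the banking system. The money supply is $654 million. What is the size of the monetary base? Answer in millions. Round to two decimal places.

$90.12 million

The money multiplier is m = 1 / (rr + e) = 1 / (0.0478 + 0.09) ≈ 7.256894.
MB = M / m = 654 / 7.256894 ≈ 90.1212 million.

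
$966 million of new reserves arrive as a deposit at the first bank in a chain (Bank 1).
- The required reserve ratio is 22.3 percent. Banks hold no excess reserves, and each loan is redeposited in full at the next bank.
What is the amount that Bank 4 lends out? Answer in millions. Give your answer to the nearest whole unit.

$352 million

Each bank lends a fraction (1 − rr) = 0.7770 of the deposit it receives, so Bank 4 receives 966·0.7770^3 and lends 966·0.7770^4 ≈ 352.0961 million.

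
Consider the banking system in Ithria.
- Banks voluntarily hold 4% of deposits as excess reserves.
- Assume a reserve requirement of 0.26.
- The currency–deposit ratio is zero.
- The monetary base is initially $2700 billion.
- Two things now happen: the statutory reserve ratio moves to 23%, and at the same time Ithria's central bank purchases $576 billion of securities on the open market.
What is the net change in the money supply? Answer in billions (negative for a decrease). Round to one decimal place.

Before: m₁ = 1 / (0.26 + 0.04) ≈ 3.333333, MB₁ = 2700, so M₁ = 3.333333 × 2700 = 8999.9991 billion.
After: m₂ = 1 / (0.23 + 0.04) ≈ 3.703704, MB₂ = 2700 + 576 = 3276, so M₂ = 3.703704 × 3276 ≈ 12133.3343 billion.
ΔM = M₂ − M₁ = 12133.3343 − 8999.9991 = 3133.3352 billion.

$3133.3 billion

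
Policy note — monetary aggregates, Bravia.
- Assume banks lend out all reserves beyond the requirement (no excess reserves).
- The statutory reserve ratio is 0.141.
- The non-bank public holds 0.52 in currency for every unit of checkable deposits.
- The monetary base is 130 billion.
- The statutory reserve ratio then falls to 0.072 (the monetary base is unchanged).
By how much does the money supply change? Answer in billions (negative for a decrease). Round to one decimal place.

34.8 billion

Initially m₁ = (1 + 0.52) / (0.141 + 0.52) ≈ 2.29955, so M₁ = 2.29955 × 130 = 298.9415 billion.
After the change m₂ = (1 + 0.52) / (0.072 + 0.52) ≈ 2.56757, so M₂ = 2.56757 × 130 = 333.7841 billion.
ΔM = M₂ − M₁ = 333.7841 − 298.9415 = 34.8426 billion.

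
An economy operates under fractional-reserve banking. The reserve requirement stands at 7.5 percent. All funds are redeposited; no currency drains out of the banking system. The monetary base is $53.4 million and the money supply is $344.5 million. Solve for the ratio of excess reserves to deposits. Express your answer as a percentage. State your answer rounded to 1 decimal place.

8.0%

Using m = M/MB = 344.5/53.4 ≈ 6.451311. Since m = (1 + c)/(c + rr + e), the denominator satisfies c + rr + e = (1 + c)/m = (1 + 0) / 6.451311 ≈ 0.155007.
With c = 0 and rr = 0.075, the ratio of excess reserves to deposits is 0.155007 − 0 − 0.075 = 0.080007.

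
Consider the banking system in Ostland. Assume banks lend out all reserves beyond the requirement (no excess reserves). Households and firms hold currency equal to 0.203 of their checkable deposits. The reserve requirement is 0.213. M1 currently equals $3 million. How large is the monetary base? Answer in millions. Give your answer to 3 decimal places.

$1.037 million

The money multiplier is m = (1 + c) / (rr + c) = (1 + 0.203) / (0.213 + 0.203) ≈ 2.89183.
MB = M / m = 3 / 2.89183 ≈ 1.0374 million.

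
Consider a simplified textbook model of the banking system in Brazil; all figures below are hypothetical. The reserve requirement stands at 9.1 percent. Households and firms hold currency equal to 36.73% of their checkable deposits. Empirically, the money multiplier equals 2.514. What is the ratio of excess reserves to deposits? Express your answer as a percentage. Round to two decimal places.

8.56%

Using m = 2.514. Since m = (1 + c)/(c + rr + e), the denominator satisfies c + rr + e = (1 + c)/m = (1 + 0.3673) / 2.514 ≈ 0.543874.
With c = 0.3673 and rr = 0.091, the ratio of excess reserves to deposits is 0.543874 − 0.3673 − 0.091 = 0.085574.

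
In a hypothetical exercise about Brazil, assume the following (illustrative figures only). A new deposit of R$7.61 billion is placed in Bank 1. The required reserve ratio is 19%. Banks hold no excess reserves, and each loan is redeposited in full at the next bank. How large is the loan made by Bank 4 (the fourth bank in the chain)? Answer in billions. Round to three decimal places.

R$3.276 billion

Each bank lends a fraction (1 − rr) = 0.8100 of the deposit it receives, so Bank 4 receives 7.61·0.8100^3 and lends 7.61·0.8100^4 ≈ 3.2759 billion.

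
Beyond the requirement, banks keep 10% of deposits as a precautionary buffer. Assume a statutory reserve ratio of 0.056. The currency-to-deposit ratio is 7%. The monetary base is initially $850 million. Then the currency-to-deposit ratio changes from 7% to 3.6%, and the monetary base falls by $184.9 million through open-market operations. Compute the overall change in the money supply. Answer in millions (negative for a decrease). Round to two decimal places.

-435.57 million

Before: m₁ = (1 + 0.07) / (0.056 + 0.1 + 0.07) ≈ 4.734513, MB₁ = 850, so M₁ = 4.734513 × 850 ≈ 4024.336 million.
After: m₂ = (1 + 0.036) / (0.056 + 0.1 + 0.036) ≈ 5.395833, MB₂ = 850 − 184.9 = 665.1, so M₂ = 5.395833 × 665.1 ≈ 3588.7685 million.
ΔM = M₂ − M₁ = 3588.7685 − 4024.336 = -435.5675 million.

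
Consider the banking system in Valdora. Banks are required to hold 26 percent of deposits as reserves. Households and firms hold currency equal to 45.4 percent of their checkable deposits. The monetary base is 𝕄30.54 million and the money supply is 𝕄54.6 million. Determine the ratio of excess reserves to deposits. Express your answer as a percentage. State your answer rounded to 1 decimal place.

9.9%

Using m = M/MB = 54.6/30.54 ≈ 1.787819. Since m = (1 + c)/(c + rr + e), the denominator satisfies c + rr + e = (1 + c)/m = (1 + 0.454) / 1.787819 ≈ 0.813281.
With c = 0.454 and rr = 0.26, the ratio of excess reserves to deposits is 0.813281 − 0.454 − 0.26 = 0.099281.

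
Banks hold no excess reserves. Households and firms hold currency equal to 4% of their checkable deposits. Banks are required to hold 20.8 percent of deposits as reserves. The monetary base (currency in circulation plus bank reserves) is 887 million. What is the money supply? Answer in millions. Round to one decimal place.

The money multiplier is m = (1 + c) / (rr + c) = (1 + 0.04) / (0.208 + 0.04) ≈ 4.19355.
So M = m × MB = 4.19355 × 887 ≈ 3719.6789 million.

3719.7 million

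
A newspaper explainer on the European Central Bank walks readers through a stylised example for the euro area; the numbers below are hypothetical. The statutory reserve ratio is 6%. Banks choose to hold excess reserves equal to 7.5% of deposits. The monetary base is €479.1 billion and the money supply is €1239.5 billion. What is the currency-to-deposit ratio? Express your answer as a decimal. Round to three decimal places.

Using m = M/MB = 1239.5/479.1 ≈ 2.587143. From m = (1 + c)/(c + rr + e), rearranging gives 1 + c = m·(c + rr + e), so c·(1 − m) = m·(rr + e) − 1.
Hence c = [m·(rr + e) − 1]/(1 − m) = [2.587143 × (0.06 + 0.075) − 1] / (1 − 2.587143) ≈ 0.410004.

0.410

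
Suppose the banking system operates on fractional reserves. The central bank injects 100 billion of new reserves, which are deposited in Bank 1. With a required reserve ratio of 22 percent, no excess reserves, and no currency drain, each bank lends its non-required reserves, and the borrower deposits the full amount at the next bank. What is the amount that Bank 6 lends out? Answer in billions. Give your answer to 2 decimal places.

22.52 billion

Each bank lends a fraction (1 − rr) = 0.7800 of the deposit it receives, so Bank 6 receives 100·0.7800^5 and lends 100·0.7800^6 ≈ 22.5200 billion.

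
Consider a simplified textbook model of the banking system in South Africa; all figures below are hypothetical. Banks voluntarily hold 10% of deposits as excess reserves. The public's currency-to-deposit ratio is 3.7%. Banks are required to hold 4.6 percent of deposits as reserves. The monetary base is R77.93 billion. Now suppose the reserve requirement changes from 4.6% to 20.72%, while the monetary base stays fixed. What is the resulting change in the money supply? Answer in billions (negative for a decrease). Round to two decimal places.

-206.82 billion

Initially m₁ = (1 + 0.037) / (0.046 + 0.1 + 0.037) ≈ 5.66667, so M₁ = 5.66667 × 77.93 ≈ 441.6036 billion.
After the change m₂ = (1 + 0.037) / (0.2072 + 0.1 + 0.037) ≈ 3.01278, so M₂ = 3.01278 × 77.93 ≈ 234.7859 billion.
ΔM = M₂ − M₁ = 234.7859 − 441.6036 = -206.8177 billion.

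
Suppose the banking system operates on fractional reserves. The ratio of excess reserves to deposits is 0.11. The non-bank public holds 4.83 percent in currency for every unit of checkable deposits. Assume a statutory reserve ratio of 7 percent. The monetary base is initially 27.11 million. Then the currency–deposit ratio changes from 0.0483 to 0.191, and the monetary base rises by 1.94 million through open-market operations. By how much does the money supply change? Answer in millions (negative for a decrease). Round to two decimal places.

-31.23 million

Before: m₁ = (1 + 0.0483) / (0.07 + 0.11 + 0.0483) ≈ 4.59177, MB₁ = 27.11, so M₁ = 4.59177 × 27.11 ≈ 124.4829 million.
After: m₂ = (1 + 0.191) / (0.07 + 0.11 + 0.191) ≈ 3.21024, MB₂ = 27.11 + 1.94 = 29.05, so M₂ = 3.21024 × 29.05 ≈ 93.2575 million.
ΔM = M₂ − M₁ = 93.2575 − 124.4829 = -31.2254 million.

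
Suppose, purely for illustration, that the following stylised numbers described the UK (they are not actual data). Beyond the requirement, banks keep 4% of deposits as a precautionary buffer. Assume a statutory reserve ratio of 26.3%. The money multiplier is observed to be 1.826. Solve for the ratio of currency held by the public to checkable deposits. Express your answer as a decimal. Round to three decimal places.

Using m = 1.826. From m = (1 + c)/(c + rr + e), rearranging gives 1 + c = m·(c + rr + e), so c·(1 − m) = m·(rr + e) − 1.
Hence c = [m·(rr + e) − 1]/(1 − m) = [1.826 × (0.263 + 0.04) − 1] / (1 − 1.826) ≈ 0.540826.

0.541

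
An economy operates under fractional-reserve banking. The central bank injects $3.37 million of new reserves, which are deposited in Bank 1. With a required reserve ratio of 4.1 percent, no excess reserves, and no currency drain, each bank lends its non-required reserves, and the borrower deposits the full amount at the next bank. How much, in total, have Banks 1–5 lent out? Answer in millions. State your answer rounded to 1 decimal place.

$14.9 million

Bank i lends (1 − rr)^i of the original deposit: Bank 1 lends 3.37·0.9590 ≈ 3.2318, Bank 2 lends 3.37·0.9590² ≈ 3.0993, and so on.
Summing a geometric series: total = 3.37·[0.9590·(1 − 0.9590^5) / (1 − 0.9590)] ≈ 14.8873 million.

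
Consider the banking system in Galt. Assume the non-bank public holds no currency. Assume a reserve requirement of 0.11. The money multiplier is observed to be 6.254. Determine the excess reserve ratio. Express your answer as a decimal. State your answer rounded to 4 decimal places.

Using m = 6.254. Since m = (1 + c)/(c + rr + e), the denominator satisfies c + rr + e = (1 + c)/m = (1 + 0) / 6.254 ≈ 0.159898.
With c = 0 and rr = 0.11, the excess reserve ratio is 0.159898 − 0 − 0.11 = 0.049898.

0.0499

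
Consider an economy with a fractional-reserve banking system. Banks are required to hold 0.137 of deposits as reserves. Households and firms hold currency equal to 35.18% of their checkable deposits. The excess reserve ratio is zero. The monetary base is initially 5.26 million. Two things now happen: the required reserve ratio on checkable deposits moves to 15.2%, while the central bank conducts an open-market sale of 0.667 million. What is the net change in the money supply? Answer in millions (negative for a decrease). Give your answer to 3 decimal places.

Before: m₁ = (1 + 0.3518) / (0.137 + 0.3518) ≈ 2.76555, MB₁ = 5.26, so M₁ = 2.76555 × 5.26 ≈ 14.5468 million.
After: m₂ = (1 + 0.3518) / (0.152 + 0.3518) ≈ 2.68321, MB₂ = 5.26 − 0.667 = 4.593, so M₂ = 2.68321 × 4.593 ≈ 12.324 million.
ΔM = M₂ − M₁ = 12.324 − 14.5468 = -2.2228 million.

-2.223 million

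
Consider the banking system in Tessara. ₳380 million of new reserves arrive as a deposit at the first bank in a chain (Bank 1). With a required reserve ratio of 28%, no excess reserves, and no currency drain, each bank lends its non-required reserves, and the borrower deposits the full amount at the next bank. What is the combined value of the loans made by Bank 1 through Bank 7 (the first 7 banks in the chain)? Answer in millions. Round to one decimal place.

₳879.1 million

Bank i lends (1 − rr)^i of the original deposit: Bank 1 lends 380·0.7200 = 273.6000, Bank 2 lends 380·0.7200² = 196.9920, and so on.
Summing a geometric series: total = 380·[0.7200·(1 − 0.7200^7) / (1 − 0.7200)] ≈ 879.1294 million.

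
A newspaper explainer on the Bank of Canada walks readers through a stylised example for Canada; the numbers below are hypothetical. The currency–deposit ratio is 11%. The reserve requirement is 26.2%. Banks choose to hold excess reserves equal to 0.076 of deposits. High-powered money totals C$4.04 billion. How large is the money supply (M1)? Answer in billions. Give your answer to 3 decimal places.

C$10.010 billion

The money multiplier is m = (1 + c) / (rr + e + c) = (1 + 0.11) / (0.262 + 0.076 + 0.11) ≈ 2.47768.
So M = m × MB = 2.47768 × 4.04 ≈ 10.0098 billion.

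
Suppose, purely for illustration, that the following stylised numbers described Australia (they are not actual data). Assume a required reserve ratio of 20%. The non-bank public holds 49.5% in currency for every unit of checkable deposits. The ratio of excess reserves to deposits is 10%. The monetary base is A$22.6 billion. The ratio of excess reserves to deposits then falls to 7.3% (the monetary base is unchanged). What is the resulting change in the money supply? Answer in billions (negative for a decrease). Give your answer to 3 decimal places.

A$1.494 billion

Initially m₁ = (1 + 0.495) / (0.2 + 0.1 + 0.495) ≈ 1.880503, so M₁ = 1.880503 × 22.6 ≈ 42.4994 billion.
After the change m₂ = (1 + 0.495) / (0.2 + 0.073 + 0.495) ≈ 1.946615, so M₂ = 1.946615 × 22.6 ≈ 43.9935 billion.
ΔM = M₂ − M₁ = 43.9935 − 42.4994 = 1.4941 billion.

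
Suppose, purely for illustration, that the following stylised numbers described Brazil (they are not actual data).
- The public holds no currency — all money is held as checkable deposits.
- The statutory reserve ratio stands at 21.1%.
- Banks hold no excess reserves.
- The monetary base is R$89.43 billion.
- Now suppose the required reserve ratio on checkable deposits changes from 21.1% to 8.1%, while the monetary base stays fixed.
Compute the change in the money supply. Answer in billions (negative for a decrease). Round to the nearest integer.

R$680 billion

Initially m₁ = 1 / (0.211) ≈ 4.7393, so M₁ = 4.7393 × 89.43 ≈ 423.8356 billion.
After the change m₂ = 1 / (0.081) ≈ 12.3457, so M₂ = 12.3457 × 89.43 ≈ 1104.076 billion.
ΔM = M₂ − M₁ = 1104.076 − 423.8356 = 680.2404 billion.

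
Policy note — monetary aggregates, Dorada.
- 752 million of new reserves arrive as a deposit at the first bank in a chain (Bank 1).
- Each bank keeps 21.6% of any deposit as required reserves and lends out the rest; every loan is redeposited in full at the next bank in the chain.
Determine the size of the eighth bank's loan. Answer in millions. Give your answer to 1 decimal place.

107.3 million

Each bank lends a fraction (1 − rr) = 0.7840 of the deposit it receives, so Bank 8 receives 752·0.7840^7 and lends 752·0.7840^8 ≈ 107.3362 million.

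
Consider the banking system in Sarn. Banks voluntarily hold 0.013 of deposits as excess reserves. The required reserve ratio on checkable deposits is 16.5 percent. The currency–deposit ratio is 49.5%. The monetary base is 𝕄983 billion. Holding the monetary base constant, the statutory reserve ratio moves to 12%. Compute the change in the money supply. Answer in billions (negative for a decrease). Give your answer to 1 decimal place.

Initially m₁ = (1 + 0.495) / (0.165 + 0.013 + 0.495) ≈ 2.22140, so M₁ = 2.22140 × 983 = 2183.6362 billion.
After the change m₂ = (1 + 0.495) / (0.12 + 0.013 + 0.495) ≈ 2.38057, so M₂ = 2.38057 × 983 ≈ 2340.1003 billion.
ΔM = M₂ − M₁ = 2340.1003 − 2183.6362 = 156.4641 billion.

𝕄156.5 billion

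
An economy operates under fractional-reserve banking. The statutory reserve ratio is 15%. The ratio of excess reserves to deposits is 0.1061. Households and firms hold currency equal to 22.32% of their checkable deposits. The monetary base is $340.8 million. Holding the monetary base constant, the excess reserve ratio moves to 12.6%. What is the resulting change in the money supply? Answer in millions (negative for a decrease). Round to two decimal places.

Initially m₁ = (1 + 0.2232) / (0.15 + 0.1061 + 0.2232) ≈ 2.552055, so M₁ = 2.552055 × 340.8 ≈ 869.7403 million.
After the change m₂ = (1 + 0.2232) / (0.15 + 0.126 + 0.2232) ≈ 2.450321, so M₂ = 2.450321 × 340.8 ≈ 835.0694 million.
ΔM = M₂ − M₁ = 835.0694 − 869.7403 = -34.6709 million.

-34.67 million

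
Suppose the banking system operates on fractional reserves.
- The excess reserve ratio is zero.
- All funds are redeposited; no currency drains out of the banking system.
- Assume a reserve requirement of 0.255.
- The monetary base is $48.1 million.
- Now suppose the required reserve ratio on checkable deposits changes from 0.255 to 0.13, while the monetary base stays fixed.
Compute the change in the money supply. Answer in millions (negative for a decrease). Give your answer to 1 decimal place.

Initially m₁ = 1 / (0.255) ≈ 3.9216, so M₁ = 3.9216 × 48.1 ≈ 188.629 million.
After the change m₂ = 1 / (0.13) ≈ 7.6923, so M₂ = 7.6923 × 48.1 ≈ 369.9996 million.
ΔM = M₂ − M₁ = 369.9996 − 188.629 = 181.3706 million.

$181.4 million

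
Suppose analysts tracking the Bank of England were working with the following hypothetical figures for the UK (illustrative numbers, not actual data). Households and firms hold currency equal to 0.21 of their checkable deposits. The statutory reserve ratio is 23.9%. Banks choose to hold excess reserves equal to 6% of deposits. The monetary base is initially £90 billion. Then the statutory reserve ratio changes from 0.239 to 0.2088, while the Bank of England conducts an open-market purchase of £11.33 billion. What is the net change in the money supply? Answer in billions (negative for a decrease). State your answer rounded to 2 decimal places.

Before: m₁ = (1 + 0.21) / (0.239 + 0.06 + 0.21) ≈ 2.377210, MB₁ = 90, so M₁ = 2.377210 × 90 = 213.9489 billion.
After: m₂ = (1 + 0.21) / (0.2088 + 0.06 + 0.21) ≈ 2.527151, MB₂ = 90 + 11.33 = 101.33, so M₂ = 2.527151 × 101.33 ≈ 256.0762 billion.
ΔM = M₂ − M₁ = 256.0762 − 213.9489 = 42.1273 billion.

£42.13 billion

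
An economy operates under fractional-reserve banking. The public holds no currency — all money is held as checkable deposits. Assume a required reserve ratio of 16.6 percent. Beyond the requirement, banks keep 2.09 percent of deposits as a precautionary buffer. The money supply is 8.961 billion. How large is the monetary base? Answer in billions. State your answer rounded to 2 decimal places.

The money multiplier is m = 1 / (rr + e) = 1 / (0.166 + 0.0209) ≈ 5.3505.
MB = M / m = 8.961 / 5.3505 ≈ 1.6748 billion.

1.67 billion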